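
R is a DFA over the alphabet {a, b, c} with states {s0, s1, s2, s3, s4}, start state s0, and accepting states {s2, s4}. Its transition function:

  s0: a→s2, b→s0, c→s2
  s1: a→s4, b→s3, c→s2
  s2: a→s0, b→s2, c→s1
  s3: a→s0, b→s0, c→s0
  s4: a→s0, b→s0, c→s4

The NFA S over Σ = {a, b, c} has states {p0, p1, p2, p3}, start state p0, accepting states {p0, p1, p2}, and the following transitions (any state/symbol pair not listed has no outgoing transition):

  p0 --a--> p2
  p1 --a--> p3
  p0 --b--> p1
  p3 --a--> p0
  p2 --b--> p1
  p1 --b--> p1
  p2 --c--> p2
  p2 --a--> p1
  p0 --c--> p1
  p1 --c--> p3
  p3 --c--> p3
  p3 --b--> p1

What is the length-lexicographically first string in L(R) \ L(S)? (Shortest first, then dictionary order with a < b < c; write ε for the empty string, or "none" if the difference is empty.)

The string ba is accepted by R but not by S.
No shorter string lies in the difference, and ba is the lexicographically first length-2 string in L(R) \ L(S).

ba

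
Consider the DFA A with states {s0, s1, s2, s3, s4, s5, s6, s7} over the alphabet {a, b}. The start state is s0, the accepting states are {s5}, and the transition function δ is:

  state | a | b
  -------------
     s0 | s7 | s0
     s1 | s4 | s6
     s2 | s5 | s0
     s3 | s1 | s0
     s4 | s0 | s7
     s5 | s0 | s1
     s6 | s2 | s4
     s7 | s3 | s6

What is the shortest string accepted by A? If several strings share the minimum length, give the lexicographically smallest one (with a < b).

A breadth-first search from s0 reaches an accepting state first via the path s0 → s7 → s6 → s2 → s5 on input abaa.
No string of length < 4 is accepted (BFS exhausts all shorter strings without reaching an accepting state), and abaa is the lexicographically least accepting string of length 4.

abaa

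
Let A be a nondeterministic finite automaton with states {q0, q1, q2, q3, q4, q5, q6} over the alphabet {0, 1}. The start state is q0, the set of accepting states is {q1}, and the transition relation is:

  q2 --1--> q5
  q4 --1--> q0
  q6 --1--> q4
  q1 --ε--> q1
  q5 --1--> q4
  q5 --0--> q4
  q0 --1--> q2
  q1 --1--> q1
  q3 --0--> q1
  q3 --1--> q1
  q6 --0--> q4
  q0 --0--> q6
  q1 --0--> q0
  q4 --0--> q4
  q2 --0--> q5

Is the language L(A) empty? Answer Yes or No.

The states reachable from the start state are {q0, q2, q4, q5, q6}.
None of the accepting states {q1} is reachable, so no string is accepted and L(A) = ∅.

Yes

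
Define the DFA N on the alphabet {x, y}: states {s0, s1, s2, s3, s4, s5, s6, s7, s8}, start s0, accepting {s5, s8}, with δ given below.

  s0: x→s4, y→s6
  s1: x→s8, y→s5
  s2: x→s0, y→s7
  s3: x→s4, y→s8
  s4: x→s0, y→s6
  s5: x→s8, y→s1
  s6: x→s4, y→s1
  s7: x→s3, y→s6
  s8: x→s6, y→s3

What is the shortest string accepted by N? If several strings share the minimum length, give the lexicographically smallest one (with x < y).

A breadth-first search from s0 reaches an accepting state first via the path s0 → s6 → s1 → s8 on input yyx.
No string of length < 3 is accepted (BFS exhausts all shorter strings without reaching an accepting state), and yyx is the lexicographically least accepting string of length 3.

yyx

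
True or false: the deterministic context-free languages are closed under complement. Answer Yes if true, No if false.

A deterministic PDA can be normalised so that it always reads its entire input (no blocking, no infinite ε-loops) and records in its finite control whether it has passed through an accepting state since the last input symbol was consumed; inverting that end-of-input verdict yields a DPDA for the complement.
So the deterministic context-free languages are closed under complement.

Yes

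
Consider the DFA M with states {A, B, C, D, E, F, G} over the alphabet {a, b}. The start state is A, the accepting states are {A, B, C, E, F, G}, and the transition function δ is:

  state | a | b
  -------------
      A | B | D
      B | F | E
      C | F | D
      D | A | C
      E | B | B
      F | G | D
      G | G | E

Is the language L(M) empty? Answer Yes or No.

No

The empty string ε is accepted: the run A ends in the accepting state A.
Since at least one string is accepted, L(M) is not empty.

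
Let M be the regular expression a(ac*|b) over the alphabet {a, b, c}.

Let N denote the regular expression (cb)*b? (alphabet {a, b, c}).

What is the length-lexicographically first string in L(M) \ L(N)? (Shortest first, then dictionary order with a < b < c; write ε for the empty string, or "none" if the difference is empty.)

The string aa is accepted by M but not by N.
No shorter string lies in the difference, and aa is the lexicographically first length-2 string in L(M) \ L(N).

aa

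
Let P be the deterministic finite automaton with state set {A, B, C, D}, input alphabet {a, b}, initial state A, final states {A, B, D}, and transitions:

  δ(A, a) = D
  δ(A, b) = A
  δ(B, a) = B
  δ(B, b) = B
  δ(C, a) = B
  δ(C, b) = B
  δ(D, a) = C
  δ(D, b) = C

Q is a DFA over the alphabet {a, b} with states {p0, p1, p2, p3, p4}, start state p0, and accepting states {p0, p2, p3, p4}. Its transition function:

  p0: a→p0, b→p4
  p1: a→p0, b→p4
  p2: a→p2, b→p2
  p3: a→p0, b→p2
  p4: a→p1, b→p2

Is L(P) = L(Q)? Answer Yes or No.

No

The string ba is accepted by P but rejected by Q.
So L(P) ≠ L(Q).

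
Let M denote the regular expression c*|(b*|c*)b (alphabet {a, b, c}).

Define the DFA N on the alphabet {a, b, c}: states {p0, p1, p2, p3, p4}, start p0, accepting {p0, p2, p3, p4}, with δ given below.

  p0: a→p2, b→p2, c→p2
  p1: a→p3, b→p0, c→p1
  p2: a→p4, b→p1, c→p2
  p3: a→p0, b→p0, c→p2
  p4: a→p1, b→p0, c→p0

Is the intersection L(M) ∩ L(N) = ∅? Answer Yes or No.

No

The empty string ε is accepted by both M and N.
Hence L(M) ∩ L(N) ≠ ∅.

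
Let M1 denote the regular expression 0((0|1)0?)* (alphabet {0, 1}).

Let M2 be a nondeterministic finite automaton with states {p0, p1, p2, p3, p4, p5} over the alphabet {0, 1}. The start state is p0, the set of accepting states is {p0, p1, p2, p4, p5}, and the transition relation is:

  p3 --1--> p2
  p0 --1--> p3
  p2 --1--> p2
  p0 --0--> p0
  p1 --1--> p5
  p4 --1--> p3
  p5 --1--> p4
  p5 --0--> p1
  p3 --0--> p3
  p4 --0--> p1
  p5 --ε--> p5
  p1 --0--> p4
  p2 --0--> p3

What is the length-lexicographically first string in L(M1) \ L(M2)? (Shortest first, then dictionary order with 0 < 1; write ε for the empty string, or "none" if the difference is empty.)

01

The string 01 is accepted by M1 but not by M2.
No shorter string lies in the difference, and 01 is the lexicographically first length-2 string in L(M1) \ L(M2).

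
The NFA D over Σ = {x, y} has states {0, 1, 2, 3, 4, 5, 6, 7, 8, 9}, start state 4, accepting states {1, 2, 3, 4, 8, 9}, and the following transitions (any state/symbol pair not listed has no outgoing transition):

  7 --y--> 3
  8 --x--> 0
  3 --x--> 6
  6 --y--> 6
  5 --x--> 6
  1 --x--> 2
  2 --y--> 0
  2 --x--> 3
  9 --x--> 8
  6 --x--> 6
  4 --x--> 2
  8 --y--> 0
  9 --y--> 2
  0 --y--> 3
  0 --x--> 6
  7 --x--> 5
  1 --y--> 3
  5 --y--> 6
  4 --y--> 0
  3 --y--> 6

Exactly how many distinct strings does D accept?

5

The useful subgraph on states {0, 2, 3, 4} is acyclic, so L(D) is finite; the longest accepting path visits 4 useful states, giving maximum string length 3.
Counting accepting paths from 4 by length: 1 of length 0, 1 of length 1, 2 of length 2, 1 of length 3. Total 5.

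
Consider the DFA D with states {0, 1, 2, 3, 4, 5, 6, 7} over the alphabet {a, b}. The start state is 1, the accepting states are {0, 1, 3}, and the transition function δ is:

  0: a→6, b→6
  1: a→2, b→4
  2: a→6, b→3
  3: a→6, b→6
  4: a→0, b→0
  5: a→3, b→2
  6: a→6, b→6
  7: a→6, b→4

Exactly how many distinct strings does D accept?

The useful subgraph on states {0, 1, 2, 3, 4} is acyclic, so L(D) is finite; the longest accepting path visits 3 useful states, giving maximum string length 2.
Counting accepting paths from 1 by length: 1 of length 0, 3 of length 2. Total 4.

4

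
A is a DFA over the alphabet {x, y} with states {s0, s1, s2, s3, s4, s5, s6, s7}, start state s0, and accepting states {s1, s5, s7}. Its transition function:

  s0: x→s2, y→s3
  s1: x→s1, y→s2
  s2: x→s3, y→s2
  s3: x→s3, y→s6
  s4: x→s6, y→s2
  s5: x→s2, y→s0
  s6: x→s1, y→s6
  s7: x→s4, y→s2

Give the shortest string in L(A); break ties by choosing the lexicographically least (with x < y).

yyx

A breadth-first search from s0 reaches an accepting state first via the path s0 → s3 → s6 → s1 on input yyx.
No string of length < 3 is accepted (BFS exhausts all shorter strings without reaching an accepting state), and yyx is the lexicographically least accepting string of length 3.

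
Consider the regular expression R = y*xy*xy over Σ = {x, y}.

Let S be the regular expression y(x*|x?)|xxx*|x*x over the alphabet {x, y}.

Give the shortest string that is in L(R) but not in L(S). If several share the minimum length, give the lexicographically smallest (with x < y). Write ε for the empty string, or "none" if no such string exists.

xxy

The string xxy is accepted by R but not by S.
No shorter string lies in the difference, and xxy is the lexicographically first length-3 string in L(R) \ L(S).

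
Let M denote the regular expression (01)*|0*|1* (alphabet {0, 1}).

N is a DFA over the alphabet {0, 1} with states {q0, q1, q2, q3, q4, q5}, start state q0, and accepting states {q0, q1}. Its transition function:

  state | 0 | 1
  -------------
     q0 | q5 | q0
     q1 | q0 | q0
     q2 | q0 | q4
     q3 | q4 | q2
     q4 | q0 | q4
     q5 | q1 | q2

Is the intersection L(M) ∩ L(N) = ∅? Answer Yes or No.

The empty string ε is accepted by both M and N.
Hence L(M) ∩ L(N) ≠ ∅.

No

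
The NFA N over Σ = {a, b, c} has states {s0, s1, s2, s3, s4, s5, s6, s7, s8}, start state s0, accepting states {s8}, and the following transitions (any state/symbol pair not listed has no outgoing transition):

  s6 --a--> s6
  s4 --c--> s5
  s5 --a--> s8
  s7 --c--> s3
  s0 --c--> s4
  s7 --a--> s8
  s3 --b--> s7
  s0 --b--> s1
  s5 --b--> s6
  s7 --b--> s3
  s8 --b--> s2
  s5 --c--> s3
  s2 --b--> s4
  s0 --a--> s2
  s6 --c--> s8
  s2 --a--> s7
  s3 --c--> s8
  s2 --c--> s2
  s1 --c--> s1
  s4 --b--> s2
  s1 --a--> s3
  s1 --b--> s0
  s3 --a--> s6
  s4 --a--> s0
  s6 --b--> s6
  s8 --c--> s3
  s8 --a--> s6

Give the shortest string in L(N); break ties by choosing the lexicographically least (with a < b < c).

A breadth-first search from s0 reaches an accepting state first via the path s0 → s2 → s7 → s8 on input aaa.
No string of length < 3 is accepted (BFS exhausts all shorter strings without reaching an accepting state), and aaa is the lexicographically least accepting string of length 3.

aaa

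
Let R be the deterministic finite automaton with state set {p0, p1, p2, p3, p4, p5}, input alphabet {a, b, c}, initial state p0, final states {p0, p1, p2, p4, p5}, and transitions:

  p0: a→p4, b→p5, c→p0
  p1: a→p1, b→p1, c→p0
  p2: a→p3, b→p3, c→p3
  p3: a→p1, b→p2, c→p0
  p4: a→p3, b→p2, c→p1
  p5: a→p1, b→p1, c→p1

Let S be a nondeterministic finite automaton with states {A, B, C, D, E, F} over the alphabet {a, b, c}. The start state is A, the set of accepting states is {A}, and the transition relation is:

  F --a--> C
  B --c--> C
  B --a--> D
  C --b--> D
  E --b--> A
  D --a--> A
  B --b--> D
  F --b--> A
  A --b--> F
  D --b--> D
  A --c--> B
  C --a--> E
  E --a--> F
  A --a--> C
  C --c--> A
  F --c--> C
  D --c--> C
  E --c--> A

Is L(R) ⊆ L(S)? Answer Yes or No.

The string a is in L(R) but not in L(S).
So L(R) ⊄ L(S).

No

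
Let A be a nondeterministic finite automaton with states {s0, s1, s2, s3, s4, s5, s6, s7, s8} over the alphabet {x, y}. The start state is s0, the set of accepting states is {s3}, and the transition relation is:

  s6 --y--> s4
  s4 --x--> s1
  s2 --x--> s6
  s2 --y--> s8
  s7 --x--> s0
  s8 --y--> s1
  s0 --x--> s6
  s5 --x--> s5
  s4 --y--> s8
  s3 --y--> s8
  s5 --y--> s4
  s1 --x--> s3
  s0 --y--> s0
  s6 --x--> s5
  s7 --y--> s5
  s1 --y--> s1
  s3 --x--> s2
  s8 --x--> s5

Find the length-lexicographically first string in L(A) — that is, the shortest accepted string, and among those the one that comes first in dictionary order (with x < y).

xyxx

A breadth-first search from s0 reaches an accepting state first via the path s0 → s6 → s4 → s1 → s3 on input xyxx.
No string of length < 4 is accepted (BFS exhausts all shorter strings without reaching an accepting state), and xyxx is the lexicographically least accepting string of length 4.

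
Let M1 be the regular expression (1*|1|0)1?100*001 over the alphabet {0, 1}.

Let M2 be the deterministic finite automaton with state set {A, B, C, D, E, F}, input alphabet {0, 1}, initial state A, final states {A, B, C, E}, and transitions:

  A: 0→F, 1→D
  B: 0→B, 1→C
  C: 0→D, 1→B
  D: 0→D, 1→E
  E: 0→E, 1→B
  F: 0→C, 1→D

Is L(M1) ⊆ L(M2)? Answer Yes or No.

Converting the expression M1 to a DFA (subset construction, then merging equivalent states) gives the minimal DFA with states {r0, r1, r2, r3, r4, r5, r6, r7, r8, r9}, start state r0, accepting states {r9} and transitions r0: 0→r1, 1→r2; r1: 0→r3, 1→r4; r2: 0→r5, 1→r2; r3: 0→r3, 1→r3; r4: 0→r5, 1→r6; r5: 0→r7, 1→r3; r6: 0→r5, 1→r3; r7: 0→r8, 1→r3; r8: 0→r8, 1→r9; r9: 0→r3, 1→r3.
Exploring the product automaton M1 × M2 from the start pair (r0, A), following both machines on each input symbol, reaches 24 state pairs: (r0, A), (r1, F), (r2, D), (r3, C), (r4, D), (r5, D), (r2, E), (r3, D), (r3, B), (r6, E), (r7, D), (r3, E), (r5, E), (r2, B), (r8, D), (r7, E), (r5, B), (r2, C), (r9, E), (r8, E), (r7, B), (r9, B), (r8, B), (r9, C).
M1 accepts in {r9} and M2 accepts in {A, B, C, E}. The reachable pairs whose M1-component is accepting are (r9, E), (r9, B), (r9, C); in each of them the M2-component is accepting too, so the product for L(M1) \ L(M2) (M1-component accepting, M2-component rejecting) has no reachable accepting pair and the difference is empty.
Hence every string in L(M1) is also in L(M2).

Yes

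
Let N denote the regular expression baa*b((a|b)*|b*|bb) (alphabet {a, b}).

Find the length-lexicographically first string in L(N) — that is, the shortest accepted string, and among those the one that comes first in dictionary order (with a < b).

bab

By inspection of the expression, no string of length less than 3 matches, and bab is the lexicographically first match of length 3.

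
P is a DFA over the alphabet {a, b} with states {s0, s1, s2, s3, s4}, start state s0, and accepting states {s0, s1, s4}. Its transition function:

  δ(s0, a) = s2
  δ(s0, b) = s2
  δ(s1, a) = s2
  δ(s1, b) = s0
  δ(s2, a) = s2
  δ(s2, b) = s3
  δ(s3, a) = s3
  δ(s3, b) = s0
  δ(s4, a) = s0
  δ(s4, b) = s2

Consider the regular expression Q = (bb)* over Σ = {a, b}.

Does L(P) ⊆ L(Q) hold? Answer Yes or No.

The string abb is in L(P) but not in L(Q).
So L(P) ⊄ L(Q).

No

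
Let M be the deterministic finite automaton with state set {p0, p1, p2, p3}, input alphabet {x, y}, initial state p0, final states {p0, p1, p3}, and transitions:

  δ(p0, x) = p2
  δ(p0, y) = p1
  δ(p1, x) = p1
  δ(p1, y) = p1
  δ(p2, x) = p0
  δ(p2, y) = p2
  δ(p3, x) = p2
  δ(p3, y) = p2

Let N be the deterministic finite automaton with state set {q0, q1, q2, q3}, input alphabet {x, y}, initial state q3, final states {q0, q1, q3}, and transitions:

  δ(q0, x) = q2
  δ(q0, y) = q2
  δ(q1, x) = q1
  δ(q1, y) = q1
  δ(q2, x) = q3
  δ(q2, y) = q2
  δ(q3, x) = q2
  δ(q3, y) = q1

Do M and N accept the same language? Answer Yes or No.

Exploring the product automaton M × N from the start pair (p0, q3), following both machines on each input symbol, reaches 3 state pairs: (p0, q3), (p2, q2), (p1, q1).
M accepts in {p0, p1, p3} and N accepts in {q0, q1, q3}. In every reachable pair the two components are either both accepting — (p0, q3), (p1, q1) — or both non-accepting, so no string is accepted by exactly one of the machines: L(M) \ L(N) and L(N) \ L(M) are both empty.
Hence every string is accepted by M iff it is accepted by N, and the two languages coincide.

Yes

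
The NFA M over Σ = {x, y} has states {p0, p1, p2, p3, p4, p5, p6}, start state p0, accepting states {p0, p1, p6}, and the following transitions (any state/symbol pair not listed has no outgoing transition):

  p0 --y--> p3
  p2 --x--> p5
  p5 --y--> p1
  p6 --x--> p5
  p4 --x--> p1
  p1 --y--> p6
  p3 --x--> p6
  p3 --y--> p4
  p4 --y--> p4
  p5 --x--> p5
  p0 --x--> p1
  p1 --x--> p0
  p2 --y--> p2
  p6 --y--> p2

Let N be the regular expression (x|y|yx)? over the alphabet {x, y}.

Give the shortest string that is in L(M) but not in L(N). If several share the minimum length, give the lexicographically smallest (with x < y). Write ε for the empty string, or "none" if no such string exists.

The string xx is accepted by M but not by N.
No shorter string lies in the difference, and xx is the lexicographically first length-2 string in L(M) \ L(N).

xx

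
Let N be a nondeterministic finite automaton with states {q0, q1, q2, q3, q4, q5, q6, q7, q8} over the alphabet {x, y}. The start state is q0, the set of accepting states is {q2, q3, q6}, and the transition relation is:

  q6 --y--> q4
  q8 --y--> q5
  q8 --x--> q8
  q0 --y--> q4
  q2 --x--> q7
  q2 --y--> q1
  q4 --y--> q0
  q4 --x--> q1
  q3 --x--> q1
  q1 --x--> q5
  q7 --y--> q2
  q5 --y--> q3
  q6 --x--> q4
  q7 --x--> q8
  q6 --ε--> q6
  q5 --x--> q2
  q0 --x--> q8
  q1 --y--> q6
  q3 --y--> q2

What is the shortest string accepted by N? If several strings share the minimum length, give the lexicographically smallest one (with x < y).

xyx

A breadth-first search from q0 reaches an accepting state first via the path q0 → q8 → q5 → q2 on input xyx.
No string of length < 3 is accepted (BFS exhausts all shorter strings without reaching an accepting state), and xyx is the lexicographically least accepting string of length 3.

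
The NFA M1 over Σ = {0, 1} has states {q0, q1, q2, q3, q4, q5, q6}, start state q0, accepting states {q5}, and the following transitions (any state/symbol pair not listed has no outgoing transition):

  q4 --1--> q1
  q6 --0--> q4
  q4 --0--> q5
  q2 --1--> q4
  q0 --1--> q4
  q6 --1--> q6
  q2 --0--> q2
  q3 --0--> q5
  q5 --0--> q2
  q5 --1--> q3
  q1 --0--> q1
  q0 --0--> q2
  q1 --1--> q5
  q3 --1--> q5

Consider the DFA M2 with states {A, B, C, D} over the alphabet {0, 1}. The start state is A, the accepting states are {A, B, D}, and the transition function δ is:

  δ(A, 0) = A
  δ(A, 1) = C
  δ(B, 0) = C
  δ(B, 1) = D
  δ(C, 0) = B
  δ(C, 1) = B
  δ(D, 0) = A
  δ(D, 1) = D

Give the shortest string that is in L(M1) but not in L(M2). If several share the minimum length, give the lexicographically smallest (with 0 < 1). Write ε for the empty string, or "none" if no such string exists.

10010

The string 10010 is accepted by M1 but not by M2.
No shorter string lies in the difference, and 10010 is the lexicographically first length-5 string in L(M1) \ L(M2).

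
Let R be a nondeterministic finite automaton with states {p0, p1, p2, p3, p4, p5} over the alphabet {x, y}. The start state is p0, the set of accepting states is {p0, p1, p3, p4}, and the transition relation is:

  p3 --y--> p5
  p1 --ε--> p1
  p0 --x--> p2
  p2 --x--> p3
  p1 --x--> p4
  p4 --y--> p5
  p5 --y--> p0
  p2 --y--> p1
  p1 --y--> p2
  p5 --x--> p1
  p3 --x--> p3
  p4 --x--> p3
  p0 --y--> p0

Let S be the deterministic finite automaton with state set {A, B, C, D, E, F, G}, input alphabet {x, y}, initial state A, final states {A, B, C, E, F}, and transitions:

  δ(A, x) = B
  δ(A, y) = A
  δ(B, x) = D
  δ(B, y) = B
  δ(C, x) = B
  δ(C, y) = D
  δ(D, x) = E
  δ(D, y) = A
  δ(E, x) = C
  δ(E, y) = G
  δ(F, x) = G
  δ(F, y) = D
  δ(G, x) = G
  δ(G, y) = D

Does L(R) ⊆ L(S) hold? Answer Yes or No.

The string xx is in L(R) but not in L(S).
So L(R) ⊄ L(S).

No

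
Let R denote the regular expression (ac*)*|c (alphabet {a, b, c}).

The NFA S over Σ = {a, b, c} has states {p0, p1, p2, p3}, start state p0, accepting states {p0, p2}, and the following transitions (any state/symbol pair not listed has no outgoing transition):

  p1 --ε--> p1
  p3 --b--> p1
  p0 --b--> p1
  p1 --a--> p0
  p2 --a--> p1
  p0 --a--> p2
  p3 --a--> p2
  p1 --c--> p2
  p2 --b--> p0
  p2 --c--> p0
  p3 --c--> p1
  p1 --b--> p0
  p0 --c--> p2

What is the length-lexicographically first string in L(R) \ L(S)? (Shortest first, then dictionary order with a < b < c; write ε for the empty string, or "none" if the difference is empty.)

The string aa is accepted by R but not by S.
No shorter string lies in the difference, and aa is the lexicographically first length-2 string in L(R) \ L(S).

aa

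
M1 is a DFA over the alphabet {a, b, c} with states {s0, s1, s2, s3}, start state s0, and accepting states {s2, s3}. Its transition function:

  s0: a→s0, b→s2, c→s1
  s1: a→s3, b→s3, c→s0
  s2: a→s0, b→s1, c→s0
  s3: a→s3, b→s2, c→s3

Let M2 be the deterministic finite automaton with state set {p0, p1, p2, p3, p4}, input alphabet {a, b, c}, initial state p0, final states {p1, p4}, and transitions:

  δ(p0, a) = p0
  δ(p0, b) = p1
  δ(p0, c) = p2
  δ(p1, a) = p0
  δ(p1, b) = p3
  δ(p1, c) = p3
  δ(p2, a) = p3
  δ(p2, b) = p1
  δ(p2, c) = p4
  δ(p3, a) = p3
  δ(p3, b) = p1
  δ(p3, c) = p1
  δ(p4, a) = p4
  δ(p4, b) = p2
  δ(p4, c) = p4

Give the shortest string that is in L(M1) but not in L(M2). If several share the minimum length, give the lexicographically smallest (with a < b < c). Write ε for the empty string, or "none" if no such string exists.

The string ca is accepted by M1 but not by M2.
No shorter string lies in the difference, and ca is the lexicographically first length-2 string in L(M1) \ L(M2).

ca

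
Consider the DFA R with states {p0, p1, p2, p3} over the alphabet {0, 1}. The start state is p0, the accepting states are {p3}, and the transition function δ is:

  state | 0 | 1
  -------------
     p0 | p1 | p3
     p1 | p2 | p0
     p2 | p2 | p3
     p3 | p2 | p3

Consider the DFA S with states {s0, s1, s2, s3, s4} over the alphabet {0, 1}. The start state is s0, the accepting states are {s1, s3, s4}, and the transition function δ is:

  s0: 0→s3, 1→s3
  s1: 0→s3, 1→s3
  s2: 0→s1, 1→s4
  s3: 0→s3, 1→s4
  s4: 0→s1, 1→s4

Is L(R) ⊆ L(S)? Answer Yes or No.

Exploring the product automaton R × S from the start pair (p0, s0), following both machines on each input symbol, reaches 9 state pairs: (p0, s0), (p1, s3), (p3, s3), (p2, s3), (p0, s4), (p3, s4), (p1, s1), (p2, s1), (p0, s3).
R accepts in {p3} and S accepts in {s1, s3, s4}. The reachable pairs whose R-component is accepting are (p3, s3), (p3, s4); in each of them the S-component is accepting too, so the product for L(R) \ L(S) (R-component accepting, S-component rejecting) has no reachable accepting pair and the difference is empty.
Hence every string in L(R) is also in L(S).

Yes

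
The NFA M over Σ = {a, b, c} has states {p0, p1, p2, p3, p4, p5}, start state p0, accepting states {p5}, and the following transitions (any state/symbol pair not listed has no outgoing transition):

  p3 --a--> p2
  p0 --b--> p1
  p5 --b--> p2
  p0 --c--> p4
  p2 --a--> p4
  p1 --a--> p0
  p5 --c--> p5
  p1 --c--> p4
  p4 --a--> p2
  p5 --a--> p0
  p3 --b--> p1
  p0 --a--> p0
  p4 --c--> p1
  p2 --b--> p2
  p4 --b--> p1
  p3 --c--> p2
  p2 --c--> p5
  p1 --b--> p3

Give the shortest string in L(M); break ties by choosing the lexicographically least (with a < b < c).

cac

A breadth-first search from p0 reaches an accepting state first via the path p0 → p4 → p2 → p5 on input cac.
No string of length < 3 is accepted (BFS exhausts all shorter strings without reaching an accepting state), and cac is the lexicographically least accepting string of length 3.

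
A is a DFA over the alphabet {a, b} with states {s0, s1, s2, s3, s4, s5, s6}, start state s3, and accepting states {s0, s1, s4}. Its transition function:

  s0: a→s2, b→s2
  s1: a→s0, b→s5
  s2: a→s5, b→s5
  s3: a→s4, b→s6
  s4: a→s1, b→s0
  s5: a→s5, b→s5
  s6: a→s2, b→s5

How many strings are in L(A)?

4

The useful subgraph on states {s0, s1, s3, s4} is acyclic, so L(A) is finite; the longest accepting path visits 4 useful states, giving maximum string length 3.
Counting accepting paths from s3 by length: 1 of length 1, 2 of length 2, 1 of length 3. Total 4.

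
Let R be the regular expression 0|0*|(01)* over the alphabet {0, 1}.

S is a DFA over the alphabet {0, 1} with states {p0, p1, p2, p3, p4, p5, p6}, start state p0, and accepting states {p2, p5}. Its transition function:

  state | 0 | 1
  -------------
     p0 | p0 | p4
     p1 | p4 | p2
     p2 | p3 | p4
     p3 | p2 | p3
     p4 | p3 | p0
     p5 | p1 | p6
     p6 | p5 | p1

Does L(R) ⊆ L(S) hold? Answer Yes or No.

The empty string ε is in L(R) but not in L(S).
So L(R) ⊄ L(S).

No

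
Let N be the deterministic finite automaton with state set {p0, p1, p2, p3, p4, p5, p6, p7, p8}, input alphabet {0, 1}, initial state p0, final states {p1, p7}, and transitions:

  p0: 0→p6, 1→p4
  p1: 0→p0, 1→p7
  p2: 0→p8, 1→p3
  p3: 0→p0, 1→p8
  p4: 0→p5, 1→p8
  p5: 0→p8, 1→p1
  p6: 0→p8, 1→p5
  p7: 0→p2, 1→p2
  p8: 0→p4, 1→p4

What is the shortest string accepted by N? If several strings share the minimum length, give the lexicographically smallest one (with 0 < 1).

011

A breadth-first search from p0 reaches an accepting state first via the path p0 → p6 → p5 → p1 on input 011.
No string of length < 3 is accepted (BFS exhausts all shorter strings without reaching an accepting state), and 011 is the lexicographically least accepting string of length 3.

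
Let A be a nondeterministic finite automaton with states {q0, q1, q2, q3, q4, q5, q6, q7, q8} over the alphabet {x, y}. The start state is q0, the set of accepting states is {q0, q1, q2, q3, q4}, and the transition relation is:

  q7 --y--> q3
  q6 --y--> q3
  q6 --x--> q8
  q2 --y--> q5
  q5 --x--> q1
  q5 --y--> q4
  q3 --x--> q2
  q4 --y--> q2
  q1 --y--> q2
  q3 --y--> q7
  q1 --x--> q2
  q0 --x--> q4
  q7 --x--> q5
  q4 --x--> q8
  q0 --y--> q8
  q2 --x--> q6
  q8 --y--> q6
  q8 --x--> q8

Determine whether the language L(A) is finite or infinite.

infinite

State q8 is reachable from the start and can reach an accepting state, and it lies on the cycle q8 → q8.
Traversing that cycle any number of times yields accepted strings of unbounded length, so the language is infinite.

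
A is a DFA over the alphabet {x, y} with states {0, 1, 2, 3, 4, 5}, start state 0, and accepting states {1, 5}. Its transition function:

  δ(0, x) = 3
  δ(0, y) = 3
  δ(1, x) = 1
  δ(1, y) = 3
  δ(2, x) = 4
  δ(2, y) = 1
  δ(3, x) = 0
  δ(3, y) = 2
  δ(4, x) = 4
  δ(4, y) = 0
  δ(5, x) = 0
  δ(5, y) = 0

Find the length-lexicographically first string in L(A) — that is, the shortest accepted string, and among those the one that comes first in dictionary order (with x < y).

xyy

A breadth-first search from 0 reaches an accepting state first via the path 0 → 3 → 2 → 1 on input xyy.
No string of length < 3 is accepted (BFS exhausts all shorter strings without reaching an accepting state), and xyy is the lexicographically least accepting string of length 3.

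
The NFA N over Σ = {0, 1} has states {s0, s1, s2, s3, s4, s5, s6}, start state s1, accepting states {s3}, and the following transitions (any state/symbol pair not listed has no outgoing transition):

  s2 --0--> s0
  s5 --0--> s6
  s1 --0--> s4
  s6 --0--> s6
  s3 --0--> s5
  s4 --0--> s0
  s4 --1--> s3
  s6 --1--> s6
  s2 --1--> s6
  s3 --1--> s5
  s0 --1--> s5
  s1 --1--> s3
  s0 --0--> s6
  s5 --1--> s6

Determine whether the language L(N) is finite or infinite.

The useful states (reachable from s1 and able to reach an accepting state) are {s1, s3, s4}.
Restricted to these states the transition graph has no cycle, so every accepting path has bounded length and L is finite.

finite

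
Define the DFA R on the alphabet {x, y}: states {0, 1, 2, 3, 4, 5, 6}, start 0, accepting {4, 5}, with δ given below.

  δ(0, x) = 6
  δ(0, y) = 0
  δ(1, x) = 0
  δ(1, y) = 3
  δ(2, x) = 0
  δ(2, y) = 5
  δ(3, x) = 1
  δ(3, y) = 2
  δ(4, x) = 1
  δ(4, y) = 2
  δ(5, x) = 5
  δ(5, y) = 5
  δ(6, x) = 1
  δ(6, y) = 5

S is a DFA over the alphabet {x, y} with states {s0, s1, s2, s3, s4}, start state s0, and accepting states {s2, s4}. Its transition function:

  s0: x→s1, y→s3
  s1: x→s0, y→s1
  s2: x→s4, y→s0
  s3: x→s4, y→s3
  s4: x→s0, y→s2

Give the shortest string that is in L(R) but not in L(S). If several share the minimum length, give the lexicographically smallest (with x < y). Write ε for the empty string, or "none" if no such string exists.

xy

The string xy is accepted by R but not by S.
No shorter string lies in the difference, and xy is the lexicographically first length-2 string in L(R) \ L(S).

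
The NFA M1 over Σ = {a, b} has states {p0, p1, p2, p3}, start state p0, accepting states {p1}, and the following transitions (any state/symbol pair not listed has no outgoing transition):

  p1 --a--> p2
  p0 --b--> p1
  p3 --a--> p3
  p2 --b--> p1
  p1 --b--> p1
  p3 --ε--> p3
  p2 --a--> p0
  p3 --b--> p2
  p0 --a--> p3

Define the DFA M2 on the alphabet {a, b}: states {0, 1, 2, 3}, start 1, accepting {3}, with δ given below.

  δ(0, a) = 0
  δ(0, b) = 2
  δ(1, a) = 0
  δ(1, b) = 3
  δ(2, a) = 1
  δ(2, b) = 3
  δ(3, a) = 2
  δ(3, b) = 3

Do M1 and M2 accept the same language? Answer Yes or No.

Yes

Exploring the product automaton M1 × M2 from the start pair (p0, 1), following both machines on each input symbol, reaches 4 state pairs: (p0, 1), (p3, 0), (p1, 3), (p2, 2).
M1 accepts in {p1} and M2 accepts in {3}. In every reachable pair the two components are either both accepting — (p1, 3) — or both non-accepting, so no string is accepted by exactly one of the machines: L(M1) \ L(M2) and L(M2) \ L(M1) are both empty.
Hence every string is accepted by M1 iff it is accepted by M2, and the two languages coincide.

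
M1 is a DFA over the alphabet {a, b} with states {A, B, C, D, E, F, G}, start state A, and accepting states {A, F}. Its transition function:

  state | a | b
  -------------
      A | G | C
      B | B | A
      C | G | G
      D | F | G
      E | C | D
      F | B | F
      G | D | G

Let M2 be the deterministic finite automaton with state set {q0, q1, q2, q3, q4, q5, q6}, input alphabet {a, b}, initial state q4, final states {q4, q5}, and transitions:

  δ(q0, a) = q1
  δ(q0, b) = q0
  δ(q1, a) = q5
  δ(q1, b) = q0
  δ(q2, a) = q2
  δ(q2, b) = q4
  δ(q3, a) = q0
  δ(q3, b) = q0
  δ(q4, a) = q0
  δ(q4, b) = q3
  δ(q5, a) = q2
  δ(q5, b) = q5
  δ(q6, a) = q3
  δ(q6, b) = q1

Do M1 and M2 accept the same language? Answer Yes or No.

Yes

Exploring the product automaton M1 × M2 from the start pair (A, q4), following both machines on each input symbol, reaches 6 state pairs: (A, q4), (G, q0), (C, q3), (D, q1), (F, q5), (B, q2).
M1 accepts in {A, F} and M2 accepts in {q4, q5}. In every reachable pair the two components are either both accepting — (A, q4), (F, q5) — or both non-accepting, so no string is accepted by exactly one of the machines: L(M1) \ L(M2) and L(M2) \ L(M1) are both empty.
Hence every string is accepted by M1 iff it is accepted by M2, and the two languages coincide.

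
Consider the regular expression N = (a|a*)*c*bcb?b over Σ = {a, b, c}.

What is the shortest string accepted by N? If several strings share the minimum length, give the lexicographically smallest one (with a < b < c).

By inspection of the expression, no string of length less than 3 matches, and bcb is the lexicographically first match of length 3.

bcb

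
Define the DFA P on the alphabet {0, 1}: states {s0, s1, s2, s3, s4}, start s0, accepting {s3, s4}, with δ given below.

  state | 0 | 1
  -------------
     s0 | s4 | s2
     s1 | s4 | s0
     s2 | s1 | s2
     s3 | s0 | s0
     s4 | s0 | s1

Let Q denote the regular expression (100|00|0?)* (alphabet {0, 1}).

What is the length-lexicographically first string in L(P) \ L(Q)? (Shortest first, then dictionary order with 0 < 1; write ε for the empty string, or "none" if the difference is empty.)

010

The string 010 is accepted by P but not by Q.
No shorter string lies in the difference, and 010 is the lexicographically first length-3 string in L(P) \ L(Q).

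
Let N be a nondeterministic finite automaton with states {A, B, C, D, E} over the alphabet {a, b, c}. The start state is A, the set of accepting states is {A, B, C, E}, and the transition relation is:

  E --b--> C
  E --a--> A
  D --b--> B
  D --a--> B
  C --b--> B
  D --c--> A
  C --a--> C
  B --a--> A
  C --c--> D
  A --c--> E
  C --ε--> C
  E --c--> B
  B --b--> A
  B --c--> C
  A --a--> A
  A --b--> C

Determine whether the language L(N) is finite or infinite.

infinite

State A is reachable from the start and can reach an accepting state, and it lies on the cycle A → A.
Traversing that cycle any number of times yields accepted strings of unbounded length, so the language is infinite.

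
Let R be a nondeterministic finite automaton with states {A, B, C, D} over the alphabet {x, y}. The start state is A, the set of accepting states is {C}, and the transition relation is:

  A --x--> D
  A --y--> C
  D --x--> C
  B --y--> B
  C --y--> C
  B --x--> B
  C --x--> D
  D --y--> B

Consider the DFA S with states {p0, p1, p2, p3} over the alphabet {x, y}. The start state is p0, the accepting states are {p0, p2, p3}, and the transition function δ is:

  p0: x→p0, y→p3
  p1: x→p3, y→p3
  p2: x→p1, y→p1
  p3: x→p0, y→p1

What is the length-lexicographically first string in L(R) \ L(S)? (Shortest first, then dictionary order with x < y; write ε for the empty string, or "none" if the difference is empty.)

The string yy is accepted by R but not by S.
No shorter string lies in the difference, and yy is the lexicographically first length-2 string in L(R) \ L(S).

yy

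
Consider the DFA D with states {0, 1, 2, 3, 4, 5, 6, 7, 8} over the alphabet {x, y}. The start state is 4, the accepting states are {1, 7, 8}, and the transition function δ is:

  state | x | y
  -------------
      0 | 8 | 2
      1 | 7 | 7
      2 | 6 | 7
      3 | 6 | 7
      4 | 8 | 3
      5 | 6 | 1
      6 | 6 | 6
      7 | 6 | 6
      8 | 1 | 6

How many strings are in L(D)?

The useful subgraph on states {1, 3, 4, 7, 8} is acyclic, so L(D) is finite; the longest accepting path visits 4 useful states, giving maximum string length 3.
Counting accepting paths from 4 by length: 1 of length 1, 2 of length 2, 2 of length 3. Total 5.

5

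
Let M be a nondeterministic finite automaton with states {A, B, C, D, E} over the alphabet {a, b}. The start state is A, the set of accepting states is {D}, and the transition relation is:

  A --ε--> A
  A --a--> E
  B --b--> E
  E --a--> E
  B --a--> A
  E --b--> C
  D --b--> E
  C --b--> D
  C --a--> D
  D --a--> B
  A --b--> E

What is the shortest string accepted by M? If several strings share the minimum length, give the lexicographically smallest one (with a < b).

A breadth-first search from A reaches an accepting state first via the path A → E → C → D on input aba.
No string of length < 3 is accepted (BFS exhausts all shorter strings without reaching an accepting state), and aba is the lexicographically least accepting string of length 3.

aba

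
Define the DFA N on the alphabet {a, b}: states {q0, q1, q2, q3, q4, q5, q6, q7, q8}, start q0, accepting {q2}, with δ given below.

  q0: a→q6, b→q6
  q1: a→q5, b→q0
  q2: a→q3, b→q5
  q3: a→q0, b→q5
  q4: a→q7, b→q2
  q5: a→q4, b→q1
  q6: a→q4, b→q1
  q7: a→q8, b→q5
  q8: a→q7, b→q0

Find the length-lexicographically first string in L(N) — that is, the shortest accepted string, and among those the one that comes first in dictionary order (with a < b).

A breadth-first search from q0 reaches an accepting state first via the path q0 → q6 → q4 → q2 on input aab.
No string of length < 3 is accepted (BFS exhausts all shorter strings without reaching an accepting state), and aab is the lexicographically least accepting string of length 3.

aab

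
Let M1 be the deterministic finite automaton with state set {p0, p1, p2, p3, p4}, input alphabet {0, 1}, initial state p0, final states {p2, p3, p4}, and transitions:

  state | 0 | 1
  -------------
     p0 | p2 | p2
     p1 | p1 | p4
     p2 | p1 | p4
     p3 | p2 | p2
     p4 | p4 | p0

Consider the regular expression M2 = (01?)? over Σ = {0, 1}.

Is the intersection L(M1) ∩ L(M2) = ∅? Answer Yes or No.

The string 0 is accepted by both M1 and M2.
Hence L(M1) ∩ L(M2) ≠ ∅.

No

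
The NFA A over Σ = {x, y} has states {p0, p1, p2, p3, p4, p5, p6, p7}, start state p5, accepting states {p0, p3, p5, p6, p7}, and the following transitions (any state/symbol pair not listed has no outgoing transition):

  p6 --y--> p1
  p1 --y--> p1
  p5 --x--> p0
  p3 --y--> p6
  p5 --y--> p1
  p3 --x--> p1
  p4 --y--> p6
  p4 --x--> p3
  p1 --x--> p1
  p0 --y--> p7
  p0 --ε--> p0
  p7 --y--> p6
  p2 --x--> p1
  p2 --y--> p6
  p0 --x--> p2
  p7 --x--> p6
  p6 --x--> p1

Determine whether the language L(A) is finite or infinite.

The useful states (reachable from p5 and able to reach an accepting state) are {p0, p2, p5, p6, p7}.
Restricted to these states the transition graph has no cycle, so every accepting path has bounded length and L is finite.

finite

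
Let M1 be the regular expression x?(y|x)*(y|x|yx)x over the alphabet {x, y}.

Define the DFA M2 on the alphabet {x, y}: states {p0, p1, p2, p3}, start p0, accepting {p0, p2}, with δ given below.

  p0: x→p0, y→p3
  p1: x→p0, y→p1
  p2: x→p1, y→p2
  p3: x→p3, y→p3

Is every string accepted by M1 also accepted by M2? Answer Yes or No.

No

The string yx is in L(M1) but not in L(M2).
So L(M1) ⊄ L(M2).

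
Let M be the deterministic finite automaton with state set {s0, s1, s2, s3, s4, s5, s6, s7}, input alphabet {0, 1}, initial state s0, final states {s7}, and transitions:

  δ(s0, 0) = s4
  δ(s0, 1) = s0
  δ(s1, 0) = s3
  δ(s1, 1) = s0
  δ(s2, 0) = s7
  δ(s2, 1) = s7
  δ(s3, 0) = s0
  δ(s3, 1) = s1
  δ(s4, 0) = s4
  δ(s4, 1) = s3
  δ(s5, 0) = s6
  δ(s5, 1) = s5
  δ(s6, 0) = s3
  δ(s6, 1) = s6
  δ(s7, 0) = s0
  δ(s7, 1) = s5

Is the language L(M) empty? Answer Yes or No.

Yes

The states reachable from the start state are {s0, s1, s3, s4}.
None of the accepting states {s7} is reachable, so no string is accepted and L(M) = ∅.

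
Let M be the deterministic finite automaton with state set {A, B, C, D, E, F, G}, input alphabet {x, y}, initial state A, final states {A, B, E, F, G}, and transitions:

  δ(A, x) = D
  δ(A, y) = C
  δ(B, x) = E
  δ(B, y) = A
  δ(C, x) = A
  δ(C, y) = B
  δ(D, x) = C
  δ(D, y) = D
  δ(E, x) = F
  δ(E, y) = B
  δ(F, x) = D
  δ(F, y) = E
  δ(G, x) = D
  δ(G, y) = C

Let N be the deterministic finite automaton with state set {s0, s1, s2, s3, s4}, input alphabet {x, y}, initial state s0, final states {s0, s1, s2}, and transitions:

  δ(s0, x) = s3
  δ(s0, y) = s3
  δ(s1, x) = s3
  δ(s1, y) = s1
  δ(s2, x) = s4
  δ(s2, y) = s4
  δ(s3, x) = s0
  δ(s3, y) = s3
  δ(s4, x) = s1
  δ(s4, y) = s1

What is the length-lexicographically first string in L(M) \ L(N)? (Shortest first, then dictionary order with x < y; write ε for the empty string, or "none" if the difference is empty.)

The string yy is accepted by M but not by N.
No shorter string lies in the difference, and yy is the lexicographically first length-2 string in L(M) \ L(N).

yy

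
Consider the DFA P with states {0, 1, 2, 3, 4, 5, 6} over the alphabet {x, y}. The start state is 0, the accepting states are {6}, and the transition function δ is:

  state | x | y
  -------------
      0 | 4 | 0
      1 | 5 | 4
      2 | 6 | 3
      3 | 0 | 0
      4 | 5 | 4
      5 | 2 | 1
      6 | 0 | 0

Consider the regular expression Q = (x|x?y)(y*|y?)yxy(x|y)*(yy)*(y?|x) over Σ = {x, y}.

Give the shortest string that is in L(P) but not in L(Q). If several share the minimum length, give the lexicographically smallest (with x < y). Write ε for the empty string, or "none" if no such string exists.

The string xxxx is accepted by P but not by Q.
No shorter string lies in the difference, and xxxx is the lexicographically first length-4 string in L(P) \ L(Q).

xxxx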